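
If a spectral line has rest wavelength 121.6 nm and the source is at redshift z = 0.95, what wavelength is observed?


lam_obs = lam_emit * (1 + z) = 121.6 * (1 + 0.95) = 237.12

237.12 nm


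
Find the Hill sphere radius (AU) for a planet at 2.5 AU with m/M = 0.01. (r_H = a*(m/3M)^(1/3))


r_H = a * (m/3M)^(1/3) = 2.5 * (0.01/3)^(1/3) = 0.3735

0.3735 AU


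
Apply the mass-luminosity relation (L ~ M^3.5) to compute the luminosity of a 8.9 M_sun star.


L/L_sun = (M/M_sun)^3.5 = 8.9^3.5 = 2103.1247

2103.1247 L_sun


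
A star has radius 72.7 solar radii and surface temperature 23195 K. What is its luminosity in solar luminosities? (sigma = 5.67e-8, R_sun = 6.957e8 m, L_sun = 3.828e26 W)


R = 72.7 * 6.957e8 m = 5.057739e+10 m. L = 4*pi*R^2*sigma*T^4 = 4*pi*(5.057739e+10)^2 * 5.67e-8 * 23195^4 = 5.275738474e+32 W. L/L_sun = 5.275738474e+32 / 3.828e26 = 1.378e+06

1.378e+06 L_sun


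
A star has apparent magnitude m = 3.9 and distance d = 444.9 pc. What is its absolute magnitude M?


M = m - 5*log10(d) + 5 = 3.9 - 5*log10(444.9) + 5 = -4.3413

-4.3413


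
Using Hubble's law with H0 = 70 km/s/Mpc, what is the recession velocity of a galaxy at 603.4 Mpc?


v = H0 * d = 70 * 603.4 = 42238.0

42238.0 km/s


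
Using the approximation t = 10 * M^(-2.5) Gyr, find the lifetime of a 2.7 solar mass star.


t = 10 * M^(-2.5) = 10 * 2.7^(-2.5) = 0.8348

0.8348 Gyr


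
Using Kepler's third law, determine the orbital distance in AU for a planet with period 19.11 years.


a = P^(2/3) = 19.11^(2/3) = 7.1478

7.1478 AU


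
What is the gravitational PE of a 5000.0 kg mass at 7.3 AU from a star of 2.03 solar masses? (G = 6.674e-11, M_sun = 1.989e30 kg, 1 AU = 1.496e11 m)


M = 2.03 * 1.989e30 kg = 4.03767e+30 kg; r = 7.3 AU * 1.496e11 m/AU = 1.09208e+12 m. U = -GM*m/r = -(6.674e-11 * 4.03767e+30 * 5000.0) / 1.09208e+12 = -1.234e+12

-1.234e+12 J


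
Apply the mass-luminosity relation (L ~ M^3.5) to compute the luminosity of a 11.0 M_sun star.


L/L_sun = (M/M_sun)^3.5 = 11.0^3.5 = 4414.4276

4414.4276 L_sun


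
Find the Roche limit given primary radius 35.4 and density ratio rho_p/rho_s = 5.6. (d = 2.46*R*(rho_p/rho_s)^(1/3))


d_Roche = 2.46 * 35.4 * 5.6^(1/3) = 154.6445

154.6445


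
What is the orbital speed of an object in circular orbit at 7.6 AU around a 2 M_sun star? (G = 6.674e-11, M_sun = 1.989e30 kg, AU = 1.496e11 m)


v = sqrt(GM/r) = sqrt(6.674e-11 * 3.978e+30 / 1.137e+12) = 15281.0395

15281.0395 m/s


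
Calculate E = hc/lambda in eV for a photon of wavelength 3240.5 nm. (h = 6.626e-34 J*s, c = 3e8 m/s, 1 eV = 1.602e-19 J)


E = hc/lambda = 6.626e-34 * 3e8 / 3.241e-06 = 6.134e-20 J = 0.3829 eV

0.3829 eV


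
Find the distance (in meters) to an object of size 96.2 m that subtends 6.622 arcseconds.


D = size / theta_rad, theta_rad = 6.622 * pi/(180*3600) = 3.210e-05, D = 2.996e+06

2.996e+06 m


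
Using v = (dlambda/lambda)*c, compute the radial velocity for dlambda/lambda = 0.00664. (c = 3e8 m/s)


v = (dlambda/lambda) * c = 0.00664 * 3e8 = 1.992e+06

1.992e+06 m/s


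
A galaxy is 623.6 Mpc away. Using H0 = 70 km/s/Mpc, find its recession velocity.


v = H0 * d = 70 * 623.6 = 43652.0

43652.0 km/s


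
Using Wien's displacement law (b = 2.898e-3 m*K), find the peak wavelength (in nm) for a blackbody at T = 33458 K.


lam_max = b / T = 2.898e-3 / 33458 = 8.662e-08 m = 86.6161 nm

86.6161 nm


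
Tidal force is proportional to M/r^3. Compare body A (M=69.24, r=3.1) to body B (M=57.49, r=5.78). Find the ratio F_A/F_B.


Ratio = (M1/r1^3) / (M2/r2^3) = (69.24/3.1^3) / (57.49/5.78^3) = 7.8066

7.8066


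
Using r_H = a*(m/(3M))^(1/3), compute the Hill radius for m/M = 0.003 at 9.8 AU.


r_H = a * (m/3M)^(1/3) = 9.8 * (0.003/3)^(1/3) = 0.98

0.98 AU


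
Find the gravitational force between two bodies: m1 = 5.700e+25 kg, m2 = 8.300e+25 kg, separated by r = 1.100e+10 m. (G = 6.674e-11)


F = G*m1*m2/r^2 = 6.674e-11 * 5.700e+25 * 8.300e+25 / (1.100e+10)^2 = 6.674e-11 * 4.731e+51 / 1.210e+20 = 2.609e+21

2.609e+21 N


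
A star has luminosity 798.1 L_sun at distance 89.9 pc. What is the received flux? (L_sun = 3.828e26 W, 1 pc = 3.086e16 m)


F = L / (4*pi*d^2) = 3.055e+29 / (4*pi*(2.774e+18)^2) = 3.159e-09

3.159e-09 W/m^2


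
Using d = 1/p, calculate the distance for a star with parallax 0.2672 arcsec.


d = 1/p = 1/0.2672 = 3.7425

3.7425 pc


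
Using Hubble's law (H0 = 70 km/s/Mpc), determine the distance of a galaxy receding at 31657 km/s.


d = v / H0 = 31657 / 70 = 452.2429

452.2429 Mpc


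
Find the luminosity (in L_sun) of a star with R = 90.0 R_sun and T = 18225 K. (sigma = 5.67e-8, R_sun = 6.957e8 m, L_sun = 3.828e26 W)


R = 90.0 * 6.957e8 m = 6.2613e+10 m. L = 4*pi*R^2*sigma*T^4 = 4*pi*(6.2613e+10)^2 * 5.67e-8 * 18225^4 = 3.081712333e+32 W. L/L_sun = 3.081712333e+32 / 3.828e26 = 805045.0192

805045.0192 L_sun


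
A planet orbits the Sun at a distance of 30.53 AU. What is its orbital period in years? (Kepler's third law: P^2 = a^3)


P = a^(3/2) = 30.53^1.5 = 168.6903

168.6903 years


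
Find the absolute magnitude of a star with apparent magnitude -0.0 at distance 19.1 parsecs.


M = m - 5*log10(d) + 5 = -0.0 - 5*log10(19.1) + 5 = -1.4052

-1.4052


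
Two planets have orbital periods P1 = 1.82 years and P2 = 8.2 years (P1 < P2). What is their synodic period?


1/P_syn = |1/P1 - 1/P2| = |1/1.82 - 1/8.2| => P_syn = 2.3392

2.3392 years


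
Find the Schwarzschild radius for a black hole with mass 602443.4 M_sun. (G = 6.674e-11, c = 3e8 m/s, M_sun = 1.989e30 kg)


M = 602443.4 * 1.989e30 kg = 1.198259923e+36 kg. rs = 2GM/c^2 = 2 * 6.674e-11 * 1.198259923e+36 / (3e8)^2 = 1.777e+09

1.777e+09 m


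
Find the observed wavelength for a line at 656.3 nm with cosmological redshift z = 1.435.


lam_obs = lam_emit * (1 + z) = 656.3 * (1 + 1.435) = 1598.0905

1598.0905 nm


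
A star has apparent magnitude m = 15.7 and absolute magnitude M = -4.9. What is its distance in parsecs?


d = 10^((m - M + 5)/5) = 10^((15.7 - -4.9 + 5)/5) = 131825.6739

131825.6739 pc


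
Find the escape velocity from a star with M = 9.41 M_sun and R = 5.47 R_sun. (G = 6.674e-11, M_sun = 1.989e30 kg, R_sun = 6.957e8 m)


M = 9.41 * 1.989e30 kg = 1.871649e+31 kg; R = 5.47 * 6.957e8 m = 3.805479e+09 m. v_esc = sqrt(2GM/R) = sqrt(2 * 6.674e-11 * 1.871649e+31 / 3.805479e+09) = 810243.6525

810243.6525 m/s


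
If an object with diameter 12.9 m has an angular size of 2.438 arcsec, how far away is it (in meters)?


D = size / theta_rad, theta_rad = 2.438 * pi/(180*3600) = 1.182e-05, D = 1.091e+06

1.091e+06 m


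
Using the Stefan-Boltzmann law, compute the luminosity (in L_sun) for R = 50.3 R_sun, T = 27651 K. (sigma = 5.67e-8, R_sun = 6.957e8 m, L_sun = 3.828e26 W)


R = 50.3 * 6.957e8 m = 3.499371e+10 m. L = 4*pi*R^2*sigma*T^4 = 4*pi*(3.499371e+10)^2 * 5.67e-8 * 27651^4 = 5.100541301e+32 W. L/L_sun = 5.100541301e+32 / 3.828e26 = 1.332e+06

1.332e+06 L_sun


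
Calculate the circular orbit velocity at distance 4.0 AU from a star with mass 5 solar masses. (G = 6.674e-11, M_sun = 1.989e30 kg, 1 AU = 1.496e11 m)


v = sqrt(GM/r) = sqrt(6.674e-11 * 9.945e+30 / 5.984e+11) = 33304.2534

33304.2534 m/s


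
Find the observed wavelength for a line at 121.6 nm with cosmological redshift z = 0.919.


lam_obs = lam_emit * (1 + z) = 121.6 * (1 + 0.919) = 233.3504

233.3504 nm


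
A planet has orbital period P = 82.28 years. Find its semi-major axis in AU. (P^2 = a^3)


a = P^(2/3) = 82.28^(2/3) = 18.9175

18.9175 AU


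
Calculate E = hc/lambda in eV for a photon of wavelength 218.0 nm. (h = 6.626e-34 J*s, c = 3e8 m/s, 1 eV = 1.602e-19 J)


E = hc/lambda = 6.626e-34 * 3e8 / 2.180e-07 = 9.118e-19 J = 5.6919 eV

5.6919 eV


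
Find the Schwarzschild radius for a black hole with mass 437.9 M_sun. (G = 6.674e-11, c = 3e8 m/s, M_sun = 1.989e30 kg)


M = 437.9 * 1.989e30 kg = 8.709831e+32 kg. rs = 2GM/c^2 = 2 * 6.674e-11 * 8.709831e+32 / (3e8)^2 = 1.292e+06

1.292e+06 m


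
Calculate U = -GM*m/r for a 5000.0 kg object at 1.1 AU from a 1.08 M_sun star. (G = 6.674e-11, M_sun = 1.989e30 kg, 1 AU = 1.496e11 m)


M = 1.08 * 1.989e30 kg = 2.14812e+30 kg; r = 1.1 AU * 1.496e11 m/AU = 1.6456e+11 m. U = -GM*m/r = -(6.674e-11 * 2.14812e+30 * 5000.0) / 1.6456e+11 = -4.356e+12

-4.356e+12 J


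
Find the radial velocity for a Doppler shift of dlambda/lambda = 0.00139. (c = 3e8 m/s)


v = (dlambda/lambda) * c = 0.00139 * 3e8 = 417000.0

417000.0 m/s


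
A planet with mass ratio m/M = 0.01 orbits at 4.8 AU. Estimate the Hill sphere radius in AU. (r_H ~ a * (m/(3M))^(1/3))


r_H = a * (m/3M)^(1/3) = 4.8 * (0.01/3)^(1/3) = 0.717

0.717 AU


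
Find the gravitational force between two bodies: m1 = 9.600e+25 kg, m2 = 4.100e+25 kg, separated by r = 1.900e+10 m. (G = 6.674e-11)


F = G*m1*m2/r^2 = 6.674e-11 * 9.600e+25 * 4.100e+25 / (1.900e+10)^2 = 6.674e-11 * 3.936e+51 / 3.610e+20 = 7.277e+20

7.277e+20 N


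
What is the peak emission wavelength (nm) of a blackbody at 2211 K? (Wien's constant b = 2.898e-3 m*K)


lam_max = b / T = 2.898e-3 / 2211 = 1.311e-06 m = 1310.7191 nm

1310.7191 nm


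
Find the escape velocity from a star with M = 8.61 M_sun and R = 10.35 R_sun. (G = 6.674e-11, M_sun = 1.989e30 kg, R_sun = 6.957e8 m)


M = 8.61 * 1.989e30 kg = 1.712529e+31 kg; R = 10.35 * 6.957e8 m = 7.200495e+09 m. v_esc = sqrt(2GM/R) = sqrt(2 * 6.674e-11 * 1.712529e+31 / 7.200495e+09) = 563437.6833

563437.6833 m/s


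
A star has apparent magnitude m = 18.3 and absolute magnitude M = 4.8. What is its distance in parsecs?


d = 10^((m - M + 5)/5) = 10^((18.3 - 4.8 + 5)/5) = 5011.8723

5011.8723 pc


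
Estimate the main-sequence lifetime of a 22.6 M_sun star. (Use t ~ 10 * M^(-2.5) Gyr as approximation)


t = 10 * M^(-2.5) = 10 * 22.6^(-2.5) = 0.0041

0.0041 Gyr


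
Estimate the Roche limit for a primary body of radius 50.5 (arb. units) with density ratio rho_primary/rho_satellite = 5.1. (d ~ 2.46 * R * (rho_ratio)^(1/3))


d_Roche = 2.46 * 50.5 * 5.1^(1/3) = 213.8372

213.8372


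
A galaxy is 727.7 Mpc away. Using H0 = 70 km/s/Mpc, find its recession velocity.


v = H0 * d = 70 * 727.7 = 50939.0

50939.0 km/s


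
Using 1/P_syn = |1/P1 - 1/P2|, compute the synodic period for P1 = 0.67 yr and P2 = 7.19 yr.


1/P_syn = |1/P1 - 1/P2| = |1/0.67 - 1/7.19| => P_syn = 0.7388

0.7388 years


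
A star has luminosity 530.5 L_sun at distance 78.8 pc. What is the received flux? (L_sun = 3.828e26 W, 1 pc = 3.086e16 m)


F = L / (4*pi*d^2) = 2.031e+29 / (4*pi*(2.432e+18)^2) = 2.733e-09

2.733e-09 W/m^2


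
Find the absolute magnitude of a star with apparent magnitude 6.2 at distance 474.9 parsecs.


M = m - 5*log10(d) + 5 = 6.2 - 5*log10(474.9) + 5 = -2.183

-2.183


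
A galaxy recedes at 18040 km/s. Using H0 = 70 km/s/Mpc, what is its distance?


d = v / H0 = 18040 / 70 = 257.7143

257.7143 Mpc


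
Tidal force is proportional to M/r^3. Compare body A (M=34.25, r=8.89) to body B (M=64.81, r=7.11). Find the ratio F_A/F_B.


Ratio = (M1/r1^3) / (M2/r2^3) = (34.25/8.89^3) / (64.81/7.11^3) = 0.2703

0.2703


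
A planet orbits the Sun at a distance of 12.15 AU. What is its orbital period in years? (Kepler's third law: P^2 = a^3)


P = a^(3/2) = 12.15^1.5 = 42.3511

42.3511 years


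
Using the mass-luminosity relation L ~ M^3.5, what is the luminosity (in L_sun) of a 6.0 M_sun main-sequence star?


L/L_sun = (M/M_sun)^3.5 = 6.0^3.5 = 529.0898

529.0898 L_sun


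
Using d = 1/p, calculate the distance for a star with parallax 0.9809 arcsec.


d = 1/p = 1/0.9809 = 1.0195

1.0195 pc


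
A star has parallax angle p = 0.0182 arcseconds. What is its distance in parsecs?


d = 1/p = 1/0.0182 = 54.9451

54.9451 pc


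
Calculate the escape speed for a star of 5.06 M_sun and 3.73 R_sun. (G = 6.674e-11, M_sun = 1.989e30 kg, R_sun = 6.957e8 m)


M = 5.06 * 1.989e30 kg = 1.006434e+31 kg; R = 3.73 * 6.957e8 m = 2.594961e+09 m. v_esc = sqrt(2GM/R) = sqrt(2 * 6.674e-11 * 1.006434e+31 / 2.594961e+09) = 719507.5101

719507.5101 m/s


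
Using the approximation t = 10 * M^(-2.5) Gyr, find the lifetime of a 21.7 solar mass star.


t = 10 * M^(-2.5) = 10 * 21.7^(-2.5) = 0.0046

0.0046 Gyr


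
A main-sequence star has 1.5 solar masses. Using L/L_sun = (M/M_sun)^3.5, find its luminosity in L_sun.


L/L_sun = (M/M_sun)^3.5 = 1.5^3.5 = 4.1335

4.1335 L_sun


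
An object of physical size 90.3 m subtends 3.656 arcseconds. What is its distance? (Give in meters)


D = size / theta_rad, theta_rad = 3.656 * pi/(180*3600) = 1.772e-05, D = 5.095e+06

5.095e+06 m


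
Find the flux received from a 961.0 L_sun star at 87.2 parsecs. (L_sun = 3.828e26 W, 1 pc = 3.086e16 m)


F = L / (4*pi*d^2) = 3.679e+29 / (4*pi*(2.691e+18)^2) = 4.043e-09

4.043e-09 W/m^2


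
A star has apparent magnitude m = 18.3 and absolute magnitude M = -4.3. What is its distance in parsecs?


d = 10^((m - M + 5)/5) = 10^((18.3 - -4.3 + 5)/5) = 331131.1215

331131.1215 pc


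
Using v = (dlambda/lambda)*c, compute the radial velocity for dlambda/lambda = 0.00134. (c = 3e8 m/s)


v = (dlambda/lambda) * c = 0.00134 * 3e8 = 402000.0

402000.0 m/s


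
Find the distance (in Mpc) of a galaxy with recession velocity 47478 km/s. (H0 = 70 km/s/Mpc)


d = v / H0 = 47478 / 70 = 678.2571

678.2571 Mpc


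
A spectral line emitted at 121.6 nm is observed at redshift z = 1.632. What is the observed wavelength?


lam_obs = lam_emit * (1 + z) = 121.6 * (1 + 1.632) = 320.0512

320.0512 nm


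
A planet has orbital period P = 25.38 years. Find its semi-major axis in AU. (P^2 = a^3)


a = P^(2/3) = 25.38^(2/3) = 8.6363

8.6363 AU


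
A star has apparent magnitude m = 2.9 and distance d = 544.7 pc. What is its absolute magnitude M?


M = m - 5*log10(d) + 5 = 2.9 - 5*log10(544.7) + 5 = -5.7808

-5.7808


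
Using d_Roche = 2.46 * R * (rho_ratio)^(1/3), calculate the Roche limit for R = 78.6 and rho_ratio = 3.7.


d_Roche = 2.46 * 78.6 * 3.7^(1/3) = 299.0599

299.0599


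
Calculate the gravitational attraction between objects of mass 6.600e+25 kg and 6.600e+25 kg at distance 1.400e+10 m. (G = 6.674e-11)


F = G*m1*m2/r^2 = 6.674e-11 * 6.600e+25 * 6.600e+25 / (1.400e+10)^2 = 6.674e-11 * 4.356e+51 / 1.960e+20 = 1.483e+21

1.483e+21 N


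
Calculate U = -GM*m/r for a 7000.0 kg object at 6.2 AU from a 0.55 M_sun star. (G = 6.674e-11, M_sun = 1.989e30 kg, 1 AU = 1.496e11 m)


M = 0.55 * 1.989e30 kg = 1.09395e+30 kg; r = 6.2 AU * 1.496e11 m/AU = 9.2752e+11 m. U = -GM*m/r = -(6.674e-11 * 1.09395e+30 * 7000.0) / 9.2752e+11 = -5.510e+11

-5.510e+11 J


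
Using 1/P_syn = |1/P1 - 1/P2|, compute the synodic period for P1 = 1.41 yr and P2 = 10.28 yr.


1/P_syn = |1/P1 - 1/P2| = |1/1.41 - 1/10.28| => P_syn = 1.6341

1.6341 years


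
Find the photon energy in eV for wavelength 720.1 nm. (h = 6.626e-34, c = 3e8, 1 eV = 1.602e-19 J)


E = hc/lambda = 6.626e-34 * 3e8 / 7.201e-07 = 2.760e-19 J = 1.7231 eV

1.7231 eV


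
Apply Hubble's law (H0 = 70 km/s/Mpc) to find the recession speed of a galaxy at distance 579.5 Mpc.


v = H0 * d = 70 * 579.5 = 40565.0

40565.0 km/s


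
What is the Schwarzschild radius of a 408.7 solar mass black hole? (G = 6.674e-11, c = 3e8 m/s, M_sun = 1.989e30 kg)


M = 408.7 * 1.989e30 kg = 8.129043e+32 kg. rs = 2GM/c^2 = 2 * 6.674e-11 * 8.129043e+32 / (3e8)^2 = 1.206e+06

1.206e+06 m


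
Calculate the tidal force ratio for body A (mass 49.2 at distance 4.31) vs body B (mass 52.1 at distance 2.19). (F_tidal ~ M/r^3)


Ratio = (M1/r1^3) / (M2/r2^3) = (49.2/4.31^3) / (52.1/2.19^3) = 0.1239

0.1239


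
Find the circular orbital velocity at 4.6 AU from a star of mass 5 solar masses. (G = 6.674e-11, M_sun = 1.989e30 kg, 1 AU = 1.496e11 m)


v = sqrt(GM/r) = sqrt(6.674e-11 * 9.945e+30 / 6.882e+11) = 31056.3764

31056.3764 m/s


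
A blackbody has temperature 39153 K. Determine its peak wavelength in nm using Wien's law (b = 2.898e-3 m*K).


lam_max = b / T = 2.898e-3 / 39153 = 7.402e-08 m = 74.0173 nm

74.0173 nm


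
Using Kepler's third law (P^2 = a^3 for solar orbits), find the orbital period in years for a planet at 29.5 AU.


P = a^(3/2) = 29.5^1.5 = 160.226

160.226 years


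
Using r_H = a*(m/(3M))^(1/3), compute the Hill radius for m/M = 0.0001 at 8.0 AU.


r_H = a * (m/3M)^(1/3) = 8.0 * (0.0001/3)^(1/3) = 0.2575

0.2575 AU


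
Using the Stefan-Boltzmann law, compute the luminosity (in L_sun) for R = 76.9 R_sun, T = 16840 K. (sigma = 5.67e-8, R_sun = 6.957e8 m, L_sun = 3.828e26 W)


R = 76.9 * 6.957e8 m = 5.349933e+10 m. L = 4*pi*R^2*sigma*T^4 = 4*pi*(5.349933e+10)^2 * 5.67e-8 * 16840^4 = 1.640053283e+32 W. L/L_sun = 1.640053283e+32 / 3.828e26 = 428436.0718

428436.0718 L_sun


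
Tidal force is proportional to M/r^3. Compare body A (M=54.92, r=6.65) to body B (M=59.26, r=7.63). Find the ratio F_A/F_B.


Ratio = (M1/r1^3) / (M2/r2^3) = (54.92/6.65^3) / (59.26/7.63^3) = 1.3998

1.3998


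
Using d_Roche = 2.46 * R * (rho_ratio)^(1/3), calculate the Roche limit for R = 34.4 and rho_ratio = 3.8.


d_Roche = 2.46 * 34.4 * 3.8^(1/3) = 132.055

132.055


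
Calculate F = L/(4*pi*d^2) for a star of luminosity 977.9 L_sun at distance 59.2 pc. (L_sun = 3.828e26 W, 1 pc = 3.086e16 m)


F = L / (4*pi*d^2) = 3.743e+29 / (4*pi*(1.827e+18)^2) = 8.925e-09

8.925e-09 W/m^2


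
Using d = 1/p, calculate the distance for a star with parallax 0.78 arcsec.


d = 1/p = 1/0.78 = 1.2821

1.2821 pc


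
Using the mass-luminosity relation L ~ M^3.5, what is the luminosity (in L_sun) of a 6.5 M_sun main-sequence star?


L/L_sun = (M/M_sun)^3.5 = 6.5^3.5 = 700.1591

700.1591 L_sun


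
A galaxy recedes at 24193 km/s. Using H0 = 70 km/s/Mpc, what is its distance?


d = v / H0 = 24193 / 70 = 345.6143

345.6143 Mpc


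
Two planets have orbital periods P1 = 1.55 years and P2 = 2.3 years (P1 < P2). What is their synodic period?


1/P_syn = |1/P1 - 1/P2| = |1/1.55 - 1/2.3| => P_syn = 4.7533

4.7533 years


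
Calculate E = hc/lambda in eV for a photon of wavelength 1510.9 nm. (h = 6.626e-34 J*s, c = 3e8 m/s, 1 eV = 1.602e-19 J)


E = hc/lambda = 6.626e-34 * 3e8 / 1.511e-06 = 1.316e-19 J = 0.8212 eV

0.8212 eV


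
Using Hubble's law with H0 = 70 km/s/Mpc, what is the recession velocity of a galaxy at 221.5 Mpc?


v = H0 * d = 70 * 221.5 = 15505.0

15505.0 km/s


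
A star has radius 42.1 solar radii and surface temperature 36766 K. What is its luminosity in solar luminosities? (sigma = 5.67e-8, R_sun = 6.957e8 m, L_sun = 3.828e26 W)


R = 42.1 * 6.957e8 m = 2.928897e+10 m. L = 4*pi*R^2*sigma*T^4 = 4*pi*(2.928897e+10)^2 * 5.67e-8 * 36766^4 = 1.116828924e+33 W. L/L_sun = 1.116828924e+33 / 3.828e26 = 2.918e+06

2.918e+06 L_sun


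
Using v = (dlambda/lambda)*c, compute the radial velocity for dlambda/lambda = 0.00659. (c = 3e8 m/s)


v = (dlambda/lambda) * c = 0.00659 * 3e8 = 1.977e+06

1.977e+06 m/s


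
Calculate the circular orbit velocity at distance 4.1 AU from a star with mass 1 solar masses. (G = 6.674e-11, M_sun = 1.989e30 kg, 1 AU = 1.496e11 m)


v = sqrt(GM/r) = sqrt(6.674e-11 * 1.989e+30 / 6.134e+11) = 14711.3581

14711.3581 m/s


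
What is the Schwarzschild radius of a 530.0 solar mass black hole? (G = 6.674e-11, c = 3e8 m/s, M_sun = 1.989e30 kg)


M = 530.0 * 1.989e30 kg = 1.05417e+33 kg. rs = 2GM/c^2 = 2 * 6.674e-11 * 1.05417e+33 / (3e8)^2 = 1.563e+06

1.563e+06 m


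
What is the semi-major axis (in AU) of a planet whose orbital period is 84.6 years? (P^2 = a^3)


a = P^(2/3) = 84.6^(2/3) = 19.2714

19.2714 AU


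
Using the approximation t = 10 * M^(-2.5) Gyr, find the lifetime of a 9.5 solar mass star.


t = 10 * M^(-2.5) = 10 * 9.5^(-2.5) = 0.0359

0.0359 Gyr


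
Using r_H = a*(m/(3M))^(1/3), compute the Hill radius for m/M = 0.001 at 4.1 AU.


r_H = a * (m/3M)^(1/3) = 4.1 * (0.001/3)^(1/3) = 0.2843

0.2843 AU


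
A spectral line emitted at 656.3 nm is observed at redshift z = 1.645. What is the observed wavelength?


lam_obs = lam_emit * (1 + z) = 656.3 * (1 + 1.645) = 1735.9135

1735.9135 nm


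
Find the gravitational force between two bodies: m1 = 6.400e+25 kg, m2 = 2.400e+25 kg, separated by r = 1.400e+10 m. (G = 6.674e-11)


F = G*m1*m2/r^2 = 6.674e-11 * 6.400e+25 * 2.400e+25 / (1.400e+10)^2 = 6.674e-11 * 1.536e+51 / 1.960e+20 = 5.230e+20

5.230e+20 N


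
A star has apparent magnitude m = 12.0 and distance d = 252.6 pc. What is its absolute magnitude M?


M = m - 5*log10(d) + 5 = 12.0 - 5*log10(252.6) + 5 = 4.9878

4.9878


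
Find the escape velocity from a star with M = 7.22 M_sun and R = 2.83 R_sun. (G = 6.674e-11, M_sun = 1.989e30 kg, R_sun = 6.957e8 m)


M = 7.22 * 1.989e30 kg = 1.436058e+31 kg; R = 2.83 * 6.957e8 m = 1.968831e+09 m. v_esc = sqrt(2GM/R) = sqrt(2 * 6.674e-11 * 1.436058e+31 / 1.968831e+09) = 986710.773

986710.773 m/s


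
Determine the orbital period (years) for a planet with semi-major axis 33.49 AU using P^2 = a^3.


P = a^(3/2) = 33.49^1.5 = 193.8085

193.8085 years


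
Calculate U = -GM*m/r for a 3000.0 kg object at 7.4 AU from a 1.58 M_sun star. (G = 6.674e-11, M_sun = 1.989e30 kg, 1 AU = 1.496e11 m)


M = 1.58 * 1.989e30 kg = 3.14262e+30 kg; r = 7.4 AU * 1.496e11 m/AU = 1.10704e+12 m. U = -GM*m/r = -(6.674e-11 * 3.14262e+30 * 3000.0) / 1.10704e+12 = -5.684e+11

-5.684e+11 J


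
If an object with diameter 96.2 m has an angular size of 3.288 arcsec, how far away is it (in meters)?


D = size / theta_rad, theta_rad = 3.288 * pi/(180*3600) = 1.594e-05, D = 6.035e+06

6.035e+06 m


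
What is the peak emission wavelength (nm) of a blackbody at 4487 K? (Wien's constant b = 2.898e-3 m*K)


lam_max = b / T = 2.898e-3 / 4487 = 6.459e-07 m = 645.8658 nm

645.8658 nm


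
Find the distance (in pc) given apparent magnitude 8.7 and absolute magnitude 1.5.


d = 10^((m - M + 5)/5) = 10^((8.7 - 1.5 + 5)/5) = 275.4229

275.4229 pc


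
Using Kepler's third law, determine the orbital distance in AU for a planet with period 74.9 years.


a = P^(2/3) = 74.9^(2/3) = 17.7687

17.7687 AU


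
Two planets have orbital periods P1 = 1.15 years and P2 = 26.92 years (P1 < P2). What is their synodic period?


1/P_syn = |1/P1 - 1/P2| = |1/1.15 - 1/26.92| => P_syn = 1.2013

1.2013 years


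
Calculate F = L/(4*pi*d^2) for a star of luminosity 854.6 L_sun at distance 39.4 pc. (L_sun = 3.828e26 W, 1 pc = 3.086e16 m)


F = L / (4*pi*d^2) = 3.271e+29 / (4*pi*(1.216e+18)^2) = 1.761e-08

1.761e-08 W/m^2


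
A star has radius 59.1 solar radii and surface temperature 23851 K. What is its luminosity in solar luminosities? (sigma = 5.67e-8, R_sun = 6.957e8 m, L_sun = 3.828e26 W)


R = 59.1 * 6.957e8 m = 4.111587e+10 m. L = 4*pi*R^2*sigma*T^4 = 4*pi*(4.111587e+10)^2 * 5.67e-8 * 23851^4 = 3.897967924e+32 W. L/L_sun = 3.897967924e+32 / 3.828e26 = 1.018e+06

1.018e+06 L_sun


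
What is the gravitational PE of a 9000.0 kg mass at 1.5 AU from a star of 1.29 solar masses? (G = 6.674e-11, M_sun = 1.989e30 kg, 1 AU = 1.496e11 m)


M = 1.29 * 1.989e30 kg = 2.56581e+30 kg; r = 1.5 AU * 1.496e11 m/AU = 2.244e+11 m. U = -GM*m/r = -(6.674e-11 * 2.56581e+30 * 9000.0) / 2.244e+11 = -6.868e+12

-6.868e+12 J


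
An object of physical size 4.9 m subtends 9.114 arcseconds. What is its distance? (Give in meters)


D = size / theta_rad, theta_rad = 9.114 * pi/(180*3600) = 4.419e-05, D = 110895.0571

110895.0571 m


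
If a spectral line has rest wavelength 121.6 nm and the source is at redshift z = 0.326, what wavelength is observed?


lam_obs = lam_emit * (1 + z) = 121.6 * (1 + 0.326) = 161.2416

161.2416 nm


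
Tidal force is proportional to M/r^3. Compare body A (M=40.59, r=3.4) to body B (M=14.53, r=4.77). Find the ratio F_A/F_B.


Ratio = (M1/r1^3) / (M2/r2^3) = (40.59/3.4^3) / (14.53/4.77^3) = 7.7139

7.7139


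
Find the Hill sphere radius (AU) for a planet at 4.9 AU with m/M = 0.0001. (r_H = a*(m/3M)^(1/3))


r_H = a * (m/3M)^(1/3) = 4.9 * (0.0001/3)^(1/3) = 0.1577

0.1577 AU


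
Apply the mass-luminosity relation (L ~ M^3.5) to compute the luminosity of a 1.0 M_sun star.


L/L_sun = (M/M_sun)^3.5 = 1.0^3.5 = 1.0

1.0 L_sun


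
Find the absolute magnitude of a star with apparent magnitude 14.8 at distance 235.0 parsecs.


M = m - 5*log10(d) + 5 = 14.8 - 5*log10(235.0) + 5 = 7.9447

7.9447


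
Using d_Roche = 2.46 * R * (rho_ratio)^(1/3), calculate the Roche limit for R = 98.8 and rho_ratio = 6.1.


d_Roche = 2.46 * 98.8 * 6.1^(1/3) = 444.0876

444.0876


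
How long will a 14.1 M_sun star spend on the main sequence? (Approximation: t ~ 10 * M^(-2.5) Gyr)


t = 10 * M^(-2.5) = 10 * 14.1^(-2.5) = 0.0134

0.0134 Gyr


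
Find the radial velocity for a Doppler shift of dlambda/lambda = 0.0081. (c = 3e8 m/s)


v = (dlambda/lambda) * c = 0.0081 * 3e8 = 2.430e+06

2.430e+06 m/s


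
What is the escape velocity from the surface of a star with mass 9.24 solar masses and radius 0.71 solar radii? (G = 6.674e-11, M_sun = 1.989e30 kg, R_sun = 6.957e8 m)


M = 9.24 * 1.989e30 kg = 1.837836e+31 kg; R = 0.71 * 6.957e8 m = 4.93947e+08 m. v_esc = sqrt(2GM/R) = sqrt(2 * 6.674e-11 * 1.837836e+31 / 4.93947e+08) = 2.229e+06

2.229e+06 m/s


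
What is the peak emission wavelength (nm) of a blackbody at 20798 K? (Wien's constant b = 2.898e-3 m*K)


lam_max = b / T = 2.898e-3 / 20798 = 1.393e-07 m = 139.3403 nm

139.3403 nm


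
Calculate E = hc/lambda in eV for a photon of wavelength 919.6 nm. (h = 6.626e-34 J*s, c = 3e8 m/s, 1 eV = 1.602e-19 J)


E = hc/lambda = 6.626e-34 * 3e8 / 9.196e-07 = 2.162e-19 J = 1.3493 eV

1.3493 eV


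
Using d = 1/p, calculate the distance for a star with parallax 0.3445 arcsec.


d = 1/p = 1/0.3445 = 2.9028

2.9028 pc


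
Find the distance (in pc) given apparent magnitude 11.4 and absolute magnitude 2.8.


d = 10^((m - M + 5)/5) = 10^((11.4 - 2.8 + 5)/5) = 524.8075

524.8075 pc


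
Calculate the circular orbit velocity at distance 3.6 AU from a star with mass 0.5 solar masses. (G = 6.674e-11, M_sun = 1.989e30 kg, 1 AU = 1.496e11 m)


v = sqrt(GM/r) = sqrt(6.674e-11 * 9.945e+29 / 5.386e+11) = 11101.4178

11101.4178 m/s


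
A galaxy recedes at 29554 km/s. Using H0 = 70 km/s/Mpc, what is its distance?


d = v / H0 = 29554 / 70 = 422.2

422.2 Mpc


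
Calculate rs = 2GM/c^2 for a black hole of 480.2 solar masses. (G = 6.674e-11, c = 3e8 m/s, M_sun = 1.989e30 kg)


M = 480.2 * 1.989e30 kg = 9.551178e+32 kg. rs = 2GM/c^2 = 2 * 6.674e-11 * 9.551178e+32 / (3e8)^2 = 1.417e+06

1.417e+06 m


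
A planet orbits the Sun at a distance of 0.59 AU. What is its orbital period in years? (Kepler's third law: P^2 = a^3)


P = a^(3/2) = 0.59^1.5 = 0.4532

0.4532 years


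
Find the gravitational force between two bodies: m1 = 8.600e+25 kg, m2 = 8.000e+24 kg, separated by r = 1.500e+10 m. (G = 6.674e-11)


F = G*m1*m2/r^2 = 6.674e-11 * 8.600e+25 * 8.000e+24 / (1.500e+10)^2 = 6.674e-11 * 6.880e+50 / 2.250e+20 = 2.041e+20

2.041e+20 N


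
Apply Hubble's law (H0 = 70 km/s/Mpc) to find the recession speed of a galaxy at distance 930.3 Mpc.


v = H0 * d = 70 * 930.3 = 65121.0

65121.0 km/s


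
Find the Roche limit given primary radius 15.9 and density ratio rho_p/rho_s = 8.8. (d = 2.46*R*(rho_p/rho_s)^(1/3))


d_Roche = 2.46 * 15.9 * 8.8^(1/3) = 80.7532

80.7532


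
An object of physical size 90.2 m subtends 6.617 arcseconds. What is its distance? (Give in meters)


D = size / theta_rad, theta_rad = 6.617 * pi/(180*3600) = 3.208e-05, D = 2.812e+06

2.812e+06 m


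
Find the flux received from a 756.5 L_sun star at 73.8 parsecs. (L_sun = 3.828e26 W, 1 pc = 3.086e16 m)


F = L / (4*pi*d^2) = 2.896e+29 / (4*pi*(2.277e+18)^2) = 4.443e-09

4.443e-09 W/m^2


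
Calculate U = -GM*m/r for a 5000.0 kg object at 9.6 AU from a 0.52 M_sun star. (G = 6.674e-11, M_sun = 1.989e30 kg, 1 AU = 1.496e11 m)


M = 0.52 * 1.989e30 kg = 1.03428e+30 kg; r = 9.6 AU * 1.496e11 m/AU = 1.43616e+12 m. U = -GM*m/r = -(6.674e-11 * 1.03428e+30 * 5000.0) / 1.43616e+12 = -2.403e+11

-2.403e+11 J


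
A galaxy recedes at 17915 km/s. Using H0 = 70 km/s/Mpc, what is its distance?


d = v / H0 = 17915 / 70 = 255.9286

255.9286 Mpc


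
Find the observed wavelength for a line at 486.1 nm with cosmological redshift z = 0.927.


lam_obs = lam_emit * (1 + z) = 486.1 * (1 + 0.927) = 936.7147

936.7147 nm


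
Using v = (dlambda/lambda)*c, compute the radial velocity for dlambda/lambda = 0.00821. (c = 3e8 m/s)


v = (dlambda/lambda) * c = 0.00821 * 3e8 = 2.463e+06

2.463e+06 m/s


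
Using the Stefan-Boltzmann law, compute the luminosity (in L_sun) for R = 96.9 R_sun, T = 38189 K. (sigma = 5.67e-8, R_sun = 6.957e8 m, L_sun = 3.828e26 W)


R = 96.9 * 6.957e8 m = 6.741333e+10 m. L = 4*pi*R^2*sigma*T^4 = 4*pi*(6.741333e+10)^2 * 5.67e-8 * 38189^4 = 6.887119663e+33 W. L/L_sun = 6.887119663e+33 / 3.828e26 = 1.799e+07

1.799e+07 L_sun


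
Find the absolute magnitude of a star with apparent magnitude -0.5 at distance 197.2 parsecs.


M = m - 5*log10(d) + 5 = -0.5 - 5*log10(197.2) + 5 = -6.9745

-6.9745


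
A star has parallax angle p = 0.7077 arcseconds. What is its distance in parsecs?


d = 1/p = 1/0.7077 = 1.413

1.413 pc


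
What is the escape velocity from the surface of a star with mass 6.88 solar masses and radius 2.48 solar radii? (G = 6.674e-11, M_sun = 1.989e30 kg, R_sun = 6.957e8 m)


M = 6.88 * 1.989e30 kg = 1.368432e+31 kg; R = 2.48 * 6.957e8 m = 1.725336e+09 m. v_esc = sqrt(2GM/R) = sqrt(2 * 6.674e-11 * 1.368432e+31 / 1.725336e+09) = 1.029e+06

1.029e+06 m/s


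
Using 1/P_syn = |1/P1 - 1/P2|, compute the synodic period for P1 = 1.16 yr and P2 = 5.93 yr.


1/P_syn = |1/P1 - 1/P2| = |1/1.16 - 1/5.93| => P_syn = 1.4421

1.4421 years


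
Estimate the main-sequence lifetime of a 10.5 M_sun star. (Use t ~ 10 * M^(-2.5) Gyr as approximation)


t = 10 * M^(-2.5) = 10 * 10.5^(-2.5) = 0.028

0.028 Gyr


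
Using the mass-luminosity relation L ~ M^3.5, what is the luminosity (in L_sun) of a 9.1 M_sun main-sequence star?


L/L_sun = (M/M_sun)^3.5 = 9.1^3.5 = 2273.2378

2273.2378 L_sun


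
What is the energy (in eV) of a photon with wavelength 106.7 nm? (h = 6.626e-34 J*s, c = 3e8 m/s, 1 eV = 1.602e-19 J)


E = hc/lambda = 6.626e-34 * 3e8 / 1.067e-07 = 1.863e-18 J = 11.6291 eV

11.6291 eV


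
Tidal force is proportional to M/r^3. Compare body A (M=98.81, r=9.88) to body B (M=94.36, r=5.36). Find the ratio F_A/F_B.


Ratio = (M1/r1^3) / (M2/r2^3) = (98.81/9.88^3) / (94.36/5.36^3) = 0.1672

0.1672


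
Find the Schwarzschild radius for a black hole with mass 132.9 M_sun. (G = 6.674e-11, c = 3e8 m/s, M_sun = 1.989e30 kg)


M = 132.9 * 1.989e30 kg = 2.643381e+32 kg. rs = 2GM/c^2 = 2 * 6.674e-11 * 2.643381e+32 / (3e8)^2 = 392042.7732

392042.7732 m


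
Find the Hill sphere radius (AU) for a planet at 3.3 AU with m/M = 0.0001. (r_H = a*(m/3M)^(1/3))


r_H = a * (m/3M)^(1/3) = 3.3 * (0.0001/3)^(1/3) = 0.1062

0.1062 AU


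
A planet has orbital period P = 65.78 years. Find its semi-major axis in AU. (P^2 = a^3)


a = P^(2/3) = 65.78^(2/3) = 16.2953

16.2953 AU


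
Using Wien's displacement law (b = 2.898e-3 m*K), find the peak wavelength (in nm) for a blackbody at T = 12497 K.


lam_max = b / T = 2.898e-3 / 12497 = 2.319e-07 m = 231.8957 nm

231.8957 nm


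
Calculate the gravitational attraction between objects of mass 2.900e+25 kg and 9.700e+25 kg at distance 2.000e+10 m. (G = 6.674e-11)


F = G*m1*m2/r^2 = 6.674e-11 * 2.900e+25 * 9.700e+25 / (2.000e+10)^2 = 6.674e-11 * 2.813e+51 / 4.000e+20 = 4.693e+20

4.693e+20 N


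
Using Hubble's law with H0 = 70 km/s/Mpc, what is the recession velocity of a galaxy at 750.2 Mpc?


v = H0 * d = 70 * 750.2 = 52514.0

52514.0 km/s


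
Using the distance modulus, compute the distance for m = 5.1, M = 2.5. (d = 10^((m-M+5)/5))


d = 10^((m - M + 5)/5) = 10^((5.1 - 2.5 + 5)/5) = 33.1131

33.1131 pc


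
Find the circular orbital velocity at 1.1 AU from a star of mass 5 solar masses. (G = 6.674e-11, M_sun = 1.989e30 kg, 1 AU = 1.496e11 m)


v = sqrt(GM/r) = sqrt(6.674e-11 * 9.945e+30 / 1.646e+11) = 63508.7194

63508.7194 m/s


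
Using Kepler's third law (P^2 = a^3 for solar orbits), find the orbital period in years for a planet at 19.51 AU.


P = a^(3/2) = 19.51^1.5 = 86.1759

86.1759 years


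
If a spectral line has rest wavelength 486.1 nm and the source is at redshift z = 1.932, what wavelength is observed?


lam_obs = lam_emit * (1 + z) = 486.1 * (1 + 1.932) = 1425.2452

1425.2452 nm


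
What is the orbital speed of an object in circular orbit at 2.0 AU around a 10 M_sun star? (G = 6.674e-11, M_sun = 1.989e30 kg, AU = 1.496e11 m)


v = sqrt(GM/r) = sqrt(6.674e-11 * 1.989e+31 / 2.992e+11) = 66608.5068

66608.5068 m/s


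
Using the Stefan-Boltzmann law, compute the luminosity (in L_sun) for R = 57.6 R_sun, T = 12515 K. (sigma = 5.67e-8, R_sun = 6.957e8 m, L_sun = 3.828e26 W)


R = 57.6 * 6.957e8 m = 4.007232e+10 m. L = 4*pi*R^2*sigma*T^4 = 4*pi*(4.007232e+10)^2 * 5.67e-8 * 12515^4 = 2.806760217e+31 W. L/L_sun = 2.806760217e+31 / 3.828e26 = 73321.8448

73321.8448 L_sun


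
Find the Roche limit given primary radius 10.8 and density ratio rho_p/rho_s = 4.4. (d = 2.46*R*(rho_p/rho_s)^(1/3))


d_Roche = 2.46 * 10.8 * 4.4^(1/3) = 43.5355

43.5355


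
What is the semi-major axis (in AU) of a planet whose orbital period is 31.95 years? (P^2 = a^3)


a = P^(2/3) = 31.95^(2/3) = 10.0689

10.0689 AU


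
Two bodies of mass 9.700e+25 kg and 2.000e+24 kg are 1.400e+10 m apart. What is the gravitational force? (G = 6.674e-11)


F = G*m1*m2/r^2 = 6.674e-11 * 9.700e+25 * 2.000e+24 / (1.400e+10)^2 = 6.674e-11 * 1.940e+50 / 1.960e+20 = 6.606e+19

6.606e+19 N


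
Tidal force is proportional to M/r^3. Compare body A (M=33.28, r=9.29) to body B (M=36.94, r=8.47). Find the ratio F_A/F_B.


Ratio = (M1/r1^3) / (M2/r2^3) = (33.28/9.29^3) / (36.94/8.47^3) = 0.6828

0.6828


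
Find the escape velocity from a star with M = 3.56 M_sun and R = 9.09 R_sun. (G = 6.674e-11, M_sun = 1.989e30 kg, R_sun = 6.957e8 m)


M = 3.56 * 1.989e30 kg = 7.08084e+30 kg; R = 9.09 * 6.957e8 m = 6.323913e+09 m. v_esc = sqrt(2GM/R) = sqrt(2 * 6.674e-11 * 7.08084e+30 / 6.323913e+09) = 386596.1692

386596.1692 m/s


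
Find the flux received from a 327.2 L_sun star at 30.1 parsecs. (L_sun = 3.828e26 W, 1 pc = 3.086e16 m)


F = L / (4*pi*d^2) = 1.253e+29 / (4*pi*(9.289e+17)^2) = 1.155e-08

1.155e-08 W/m^2


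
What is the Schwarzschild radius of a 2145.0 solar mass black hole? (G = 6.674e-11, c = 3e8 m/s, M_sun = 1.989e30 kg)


M = 2145.0 * 1.989e30 kg = 4.266405e+33 kg. rs = 2GM/c^2 = 2 * 6.674e-11 * 4.266405e+33 / (3e8)^2 = 6.328e+06

6.328e+06 m


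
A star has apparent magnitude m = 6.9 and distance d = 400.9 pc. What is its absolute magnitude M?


M = m - 5*log10(d) + 5 = 6.9 - 5*log10(400.9) + 5 = -1.1152

-1.1152


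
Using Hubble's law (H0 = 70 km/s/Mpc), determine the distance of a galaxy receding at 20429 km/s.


d = v / H0 = 20429 / 70 = 291.8429

291.8429 Mpc


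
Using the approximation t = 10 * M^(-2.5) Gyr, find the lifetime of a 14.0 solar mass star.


t = 10 * M^(-2.5) = 10 * 14.0^(-2.5) = 0.0136

0.0136 Gyr


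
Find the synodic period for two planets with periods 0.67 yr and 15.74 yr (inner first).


1/P_syn = |1/P1 - 1/P2| = |1/0.67 - 1/15.74| => P_syn = 0.6998

0.6998 years


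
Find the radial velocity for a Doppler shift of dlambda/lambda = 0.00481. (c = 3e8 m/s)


v = (dlambda/lambda) * c = 0.00481 * 3e8 = 1.443e+06

1.443e+06 m/s


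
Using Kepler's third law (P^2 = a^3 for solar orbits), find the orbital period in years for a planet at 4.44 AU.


P = a^(3/2) = 4.44^1.5 = 9.3557

9.3557 years


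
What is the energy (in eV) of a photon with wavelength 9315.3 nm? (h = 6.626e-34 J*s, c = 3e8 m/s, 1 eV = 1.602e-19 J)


E = hc/lambda = 6.626e-34 * 3e8 / 9.315e-06 = 2.134e-20 J = 0.1332 eV

0.1332 eV


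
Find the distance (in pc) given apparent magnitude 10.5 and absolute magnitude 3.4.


d = 10^((m - M + 5)/5) = 10^((10.5 - 3.4 + 5)/5) = 263.0268

263.0268 pc


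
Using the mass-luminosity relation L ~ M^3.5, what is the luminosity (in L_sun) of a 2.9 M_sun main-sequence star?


L/L_sun = (M/M_sun)^3.5 = 2.9^3.5 = 41.533

41.533 L_sun


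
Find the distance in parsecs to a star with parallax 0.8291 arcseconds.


d = 1/p = 1/0.8291 = 1.2061

1.2061 pc


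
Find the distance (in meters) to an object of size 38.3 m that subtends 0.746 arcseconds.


D = size / theta_rad, theta_rad = 0.746 * pi/(180*3600) = 3.617e-06, D = 1.059e+07

1.059e+07 m


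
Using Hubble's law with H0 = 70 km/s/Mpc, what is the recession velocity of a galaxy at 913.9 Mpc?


v = H0 * d = 70 * 913.9 = 63973.0

63973.0 km/s


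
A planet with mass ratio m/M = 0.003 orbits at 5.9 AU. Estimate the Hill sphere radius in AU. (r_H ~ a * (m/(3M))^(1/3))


r_H = a * (m/3M)^(1/3) = 5.9 * (0.003/3)^(1/3) = 0.59

0.59 AU


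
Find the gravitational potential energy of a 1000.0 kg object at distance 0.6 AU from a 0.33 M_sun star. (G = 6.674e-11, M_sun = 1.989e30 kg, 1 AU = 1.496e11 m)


M = 0.33 * 1.989e30 kg = 6.5637e+29 kg; r = 0.6 AU * 1.496e11 m/AU = 8.976e+10 m. U = -GM*m/r = -(6.674e-11 * 6.5637e+29 * 1000.0) / 8.976e+10 = -4.880e+11

-4.880e+11 J


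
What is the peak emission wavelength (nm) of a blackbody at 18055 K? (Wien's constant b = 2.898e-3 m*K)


lam_max = b / T = 2.898e-3 / 18055 = 1.605e-07 m = 160.5096 nm

160.5096 nm


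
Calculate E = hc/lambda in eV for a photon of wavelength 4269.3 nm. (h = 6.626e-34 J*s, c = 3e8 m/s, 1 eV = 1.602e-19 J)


E = hc/lambda = 6.626e-34 * 3e8 / 4.269e-06 = 4.656e-20 J = 0.2906 eV

0.2906 eV


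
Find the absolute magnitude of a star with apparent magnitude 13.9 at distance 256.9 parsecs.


M = m - 5*log10(d) + 5 = 13.9 - 5*log10(256.9) + 5 = 6.8512

6.8512


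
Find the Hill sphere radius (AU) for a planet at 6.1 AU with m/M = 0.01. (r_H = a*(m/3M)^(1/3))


r_H = a * (m/3M)^(1/3) = 6.1 * (0.01/3)^(1/3) = 0.9112

0.9112 AU


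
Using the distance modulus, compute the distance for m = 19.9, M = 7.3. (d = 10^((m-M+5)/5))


d = 10^((m - M + 5)/5) = 10^((19.9 - 7.3 + 5)/5) = 3311.3112

3311.3112 pc


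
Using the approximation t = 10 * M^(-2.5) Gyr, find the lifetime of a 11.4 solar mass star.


t = 10 * M^(-2.5) = 10 * 11.4^(-2.5) = 0.0228

0.0228 Gyr


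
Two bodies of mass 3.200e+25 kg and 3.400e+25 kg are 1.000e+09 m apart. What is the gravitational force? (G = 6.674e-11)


F = G*m1*m2/r^2 = 6.674e-11 * 3.200e+25 * 3.400e+25 / (1.000e+09)^2 = 6.674e-11 * 1.088e+51 / 1.000e+18 = 7.261e+22

7.261e+22 N


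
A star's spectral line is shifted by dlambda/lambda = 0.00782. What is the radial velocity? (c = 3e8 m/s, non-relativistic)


v = (dlambda/lambda) * c = 0.00782 * 3e8 = 2.346e+06

2.346e+06 m/s


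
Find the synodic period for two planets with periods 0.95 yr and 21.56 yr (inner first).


1/P_syn = |1/P1 - 1/P2| = |1/0.95 - 1/21.56| => P_syn = 0.9938

0.9938 years


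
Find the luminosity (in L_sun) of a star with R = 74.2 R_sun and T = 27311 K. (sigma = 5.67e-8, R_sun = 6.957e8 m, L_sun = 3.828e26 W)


R = 74.2 * 6.957e8 m = 5.162094e+10 m. L = 4*pi*R^2*sigma*T^4 = 4*pi*(5.162094e+10)^2 * 5.67e-8 * 27311^4 = 1.05631914e+33 W. L/L_sun = 1.05631914e+33 / 3.828e26 = 2.759e+06

2.759e+06 L_sun
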